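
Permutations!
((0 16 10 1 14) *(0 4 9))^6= ((0 16 10 1 14 4 9))^6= (0 9 4 14 1 10 16)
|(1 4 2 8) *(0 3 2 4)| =|(0 3 2 8 1)| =5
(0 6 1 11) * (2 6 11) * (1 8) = (0 11)(1 2 6 8) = [11, 2, 6, 3, 4, 5, 8, 7, 1, 9, 10, 0]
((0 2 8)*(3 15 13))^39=(15)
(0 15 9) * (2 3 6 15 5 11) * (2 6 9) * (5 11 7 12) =(0 11 6 15 2 3 9)(5 7 12) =[11, 1, 3, 9, 4, 7, 15, 12, 8, 0, 10, 6, 5, 13, 14, 2]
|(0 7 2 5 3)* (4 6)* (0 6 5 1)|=4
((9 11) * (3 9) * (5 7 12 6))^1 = (3 9 11)(5 7 12 6)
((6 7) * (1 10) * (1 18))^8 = ((1 10 18)(6 7))^8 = (1 18 10)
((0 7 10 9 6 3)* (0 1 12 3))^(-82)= (0 9 7 6 10)(1 3 12)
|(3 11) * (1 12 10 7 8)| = 10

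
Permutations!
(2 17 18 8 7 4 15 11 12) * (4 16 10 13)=(2 17 18 8 7 16 10 13 4 15 11 12)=[0, 1, 17, 3, 15, 5, 6, 16, 7, 9, 13, 12, 2, 4, 14, 11, 10, 18, 8]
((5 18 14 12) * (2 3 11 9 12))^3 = ((2 3 11 9 12 5 18 14))^3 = (2 9 18 3 12 14 11 5)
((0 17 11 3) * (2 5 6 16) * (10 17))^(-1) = (0 3 11 17 10)(2 16 6 5)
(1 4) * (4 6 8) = (1 6 8 4) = [0, 6, 2, 3, 1, 5, 8, 7, 4]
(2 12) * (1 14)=(1 14)(2 12)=[0, 14, 12, 3, 4, 5, 6, 7, 8, 9, 10, 11, 2, 13, 1]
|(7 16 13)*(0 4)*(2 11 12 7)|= |(0 4)(2 11 12 7 16 13)|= 6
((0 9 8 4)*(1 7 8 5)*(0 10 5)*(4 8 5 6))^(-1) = ((0 9)(1 7 5)(4 10 6))^(-1) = (0 9)(1 5 7)(4 6 10)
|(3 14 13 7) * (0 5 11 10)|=4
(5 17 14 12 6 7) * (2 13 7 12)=(2 13 7 5 17 14)(6 12)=[0, 1, 13, 3, 4, 17, 12, 5, 8, 9, 10, 11, 6, 7, 2, 15, 16, 14]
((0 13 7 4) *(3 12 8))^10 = (0 7)(3 12 8)(4 13)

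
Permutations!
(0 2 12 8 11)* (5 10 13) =(0 2 12 8 11)(5 10 13) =[2, 1, 12, 3, 4, 10, 6, 7, 11, 9, 13, 0, 8, 5]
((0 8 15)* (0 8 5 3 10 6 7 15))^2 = (0 3 6 15)(5 10 7 8)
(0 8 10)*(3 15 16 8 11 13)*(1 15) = (0 11 13 3 1 15 16 8 10) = [11, 15, 2, 1, 4, 5, 6, 7, 10, 9, 0, 13, 12, 3, 14, 16, 8]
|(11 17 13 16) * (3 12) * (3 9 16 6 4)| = 9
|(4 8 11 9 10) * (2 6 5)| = |(2 6 5)(4 8 11 9 10)| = 15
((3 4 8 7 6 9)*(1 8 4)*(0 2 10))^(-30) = (10)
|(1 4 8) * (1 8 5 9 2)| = |(1 4 5 9 2)| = 5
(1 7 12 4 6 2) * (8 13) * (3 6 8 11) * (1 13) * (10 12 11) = (1 7 11 3 6 2 13 10 12 4 8) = [0, 7, 13, 6, 8, 5, 2, 11, 1, 9, 12, 3, 4, 10]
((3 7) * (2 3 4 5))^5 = (7)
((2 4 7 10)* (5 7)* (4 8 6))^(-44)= ((2 8 6 4 5 7 10))^(-44)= (2 7 4 8 10 5 6)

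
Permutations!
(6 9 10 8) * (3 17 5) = (3 17 5)(6 9 10 8) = [0, 1, 2, 17, 4, 3, 9, 7, 6, 10, 8, 11, 12, 13, 14, 15, 16, 5]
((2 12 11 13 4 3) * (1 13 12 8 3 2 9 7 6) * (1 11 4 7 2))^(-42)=((1 13 7 6 11 12 4)(2 8 3 9))^(-42)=(13)(2 3)(8 9)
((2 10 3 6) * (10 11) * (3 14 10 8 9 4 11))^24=((2 3 6)(4 11 8 9)(10 14))^24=(14)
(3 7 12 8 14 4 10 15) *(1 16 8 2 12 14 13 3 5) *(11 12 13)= (1 16 8 11 12 2 13 3 7 14 4 10 15 5)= [0, 16, 13, 7, 10, 1, 6, 14, 11, 9, 15, 12, 2, 3, 4, 5, 8]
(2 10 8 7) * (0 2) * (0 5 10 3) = [2, 1, 3, 0, 4, 10, 6, 5, 7, 9, 8] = (0 2 3)(5 10 8 7)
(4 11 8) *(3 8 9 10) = (3 8 4 11 9 10) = [0, 1, 2, 8, 11, 5, 6, 7, 4, 10, 3, 9]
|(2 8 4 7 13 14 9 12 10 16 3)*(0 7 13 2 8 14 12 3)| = 12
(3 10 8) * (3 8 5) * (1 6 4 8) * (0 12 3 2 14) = (0 12 3 10 5 2 14)(1 6 4 8) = [12, 6, 14, 10, 8, 2, 4, 7, 1, 9, 5, 11, 3, 13, 0]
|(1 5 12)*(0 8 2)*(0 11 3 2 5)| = 15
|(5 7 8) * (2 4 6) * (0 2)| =12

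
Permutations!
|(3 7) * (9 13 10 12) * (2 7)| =12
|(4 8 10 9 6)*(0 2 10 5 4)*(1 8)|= |(0 2 10 9 6)(1 8 5 4)|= 20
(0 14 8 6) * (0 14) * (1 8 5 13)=(1 8 6 14 5 13)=[0, 8, 2, 3, 4, 13, 14, 7, 6, 9, 10, 11, 12, 1, 5]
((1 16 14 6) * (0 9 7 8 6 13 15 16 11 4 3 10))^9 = ((0 9 7 8 6 1 11 4 3 10)(13 15 16 14))^9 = (0 10 3 4 11 1 6 8 7 9)(13 15 16 14)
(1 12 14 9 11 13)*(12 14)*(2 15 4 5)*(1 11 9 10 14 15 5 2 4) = [0, 15, 5, 3, 2, 4, 6, 7, 8, 9, 14, 13, 12, 11, 10, 1] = (1 15)(2 5 4)(10 14)(11 13)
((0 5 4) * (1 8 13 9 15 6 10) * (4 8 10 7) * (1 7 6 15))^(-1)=((15)(0 5 8 13 9 1 10 7 4))^(-1)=(15)(0 4 7 10 1 9 13 8 5)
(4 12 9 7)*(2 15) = (2 15)(4 12 9 7) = [0, 1, 15, 3, 12, 5, 6, 4, 8, 7, 10, 11, 9, 13, 14, 2]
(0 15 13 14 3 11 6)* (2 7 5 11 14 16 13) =(0 15 2 7 5 11 6)(3 14)(13 16) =[15, 1, 7, 14, 4, 11, 0, 5, 8, 9, 10, 6, 12, 16, 3, 2, 13]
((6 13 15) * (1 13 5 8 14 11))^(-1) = ((1 13 15 6 5 8 14 11))^(-1) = (1 11 14 8 5 6 15 13)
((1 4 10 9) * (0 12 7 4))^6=((0 12 7 4 10 9 1))^6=(0 1 9 10 4 7 12)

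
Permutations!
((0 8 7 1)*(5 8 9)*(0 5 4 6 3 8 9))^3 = (1 4 8 5 6 7 9 3)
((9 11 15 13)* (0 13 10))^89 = (0 10 15 11 9 13)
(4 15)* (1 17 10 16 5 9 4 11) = (1 17 10 16 5 9 4 15 11) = [0, 17, 2, 3, 15, 9, 6, 7, 8, 4, 16, 1, 12, 13, 14, 11, 5, 10]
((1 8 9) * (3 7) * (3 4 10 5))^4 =((1 8 9)(3 7 4 10 5))^4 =(1 8 9)(3 5 10 4 7)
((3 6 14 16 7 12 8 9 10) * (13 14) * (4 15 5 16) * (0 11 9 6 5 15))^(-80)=(0 3 12 14 9 16 6)(4 10 7 13 11 5 8)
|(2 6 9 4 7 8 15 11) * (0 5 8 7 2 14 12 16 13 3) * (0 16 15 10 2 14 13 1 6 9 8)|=14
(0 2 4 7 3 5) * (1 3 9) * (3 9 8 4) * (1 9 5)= (9)(0 2 3 1 5)(4 7 8)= [2, 5, 3, 1, 7, 0, 6, 8, 4, 9]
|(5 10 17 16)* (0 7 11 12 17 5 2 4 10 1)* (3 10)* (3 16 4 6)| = 13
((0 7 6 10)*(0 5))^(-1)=(0 5 10 6 7)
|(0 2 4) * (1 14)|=6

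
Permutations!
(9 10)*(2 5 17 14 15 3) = [0, 1, 5, 2, 4, 17, 6, 7, 8, 10, 9, 11, 12, 13, 15, 3, 16, 14] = (2 5 17 14 15 3)(9 10)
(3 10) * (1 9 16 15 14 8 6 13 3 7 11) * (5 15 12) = (1 9 16 12 5 15 14 8 6 13 3 10 7 11) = [0, 9, 2, 10, 4, 15, 13, 11, 6, 16, 7, 1, 5, 3, 8, 14, 12]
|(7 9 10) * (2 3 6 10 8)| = 7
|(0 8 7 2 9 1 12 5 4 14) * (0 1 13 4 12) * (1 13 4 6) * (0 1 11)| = |(0 8 7 2 9 4 14 13 6 11)(5 12)| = 10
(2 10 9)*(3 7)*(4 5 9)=[0, 1, 10, 7, 5, 9, 6, 3, 8, 2, 4]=(2 10 4 5 9)(3 7)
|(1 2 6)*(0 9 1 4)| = 6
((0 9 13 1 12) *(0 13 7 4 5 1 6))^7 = (0 13 1 4 9 6 12 5 7)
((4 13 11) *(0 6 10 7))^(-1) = ((0 6 10 7)(4 13 11))^(-1) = (0 7 10 6)(4 11 13)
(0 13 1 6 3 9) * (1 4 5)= (0 13 4 5 1 6 3 9)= [13, 6, 2, 9, 5, 1, 3, 7, 8, 0, 10, 11, 12, 4]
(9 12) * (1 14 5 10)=(1 14 5 10)(9 12)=[0, 14, 2, 3, 4, 10, 6, 7, 8, 12, 1, 11, 9, 13, 5]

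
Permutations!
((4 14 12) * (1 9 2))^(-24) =((1 9 2)(4 14 12))^(-24) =(14)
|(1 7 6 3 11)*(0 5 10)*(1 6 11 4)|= |(0 5 10)(1 7 11 6 3 4)|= 6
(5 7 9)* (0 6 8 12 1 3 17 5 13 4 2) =[6, 3, 0, 17, 2, 7, 8, 9, 12, 13, 10, 11, 1, 4, 14, 15, 16, 5] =(0 6 8 12 1 3 17 5 7 9 13 4 2)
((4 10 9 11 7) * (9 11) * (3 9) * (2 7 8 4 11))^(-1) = (2 10 4 8 11 7)(3 9)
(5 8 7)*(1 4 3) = (1 4 3)(5 8 7) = [0, 4, 2, 1, 3, 8, 6, 5, 7]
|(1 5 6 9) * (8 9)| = 5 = |(1 5 6 8 9)|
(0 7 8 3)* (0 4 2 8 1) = (0 7 1)(2 8 3 4) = [7, 0, 8, 4, 2, 5, 6, 1, 3]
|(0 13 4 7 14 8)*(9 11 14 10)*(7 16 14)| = 12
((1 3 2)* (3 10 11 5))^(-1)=(1 2 3 5 11 10)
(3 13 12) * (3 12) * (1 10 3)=(1 10 3 13)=[0, 10, 2, 13, 4, 5, 6, 7, 8, 9, 3, 11, 12, 1]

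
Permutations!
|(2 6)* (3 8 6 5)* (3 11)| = |(2 5 11 3 8 6)| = 6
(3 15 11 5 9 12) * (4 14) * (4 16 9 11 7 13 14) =(3 15 7 13 14 16 9 12)(5 11) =[0, 1, 2, 15, 4, 11, 6, 13, 8, 12, 10, 5, 3, 14, 16, 7, 9]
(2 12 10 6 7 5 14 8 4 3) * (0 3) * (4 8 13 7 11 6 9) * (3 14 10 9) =(0 14 13 7 5 10 3 2 12 9 4)(6 11) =[14, 1, 12, 2, 0, 10, 11, 5, 8, 4, 3, 6, 9, 7, 13]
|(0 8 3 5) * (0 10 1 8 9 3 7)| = 8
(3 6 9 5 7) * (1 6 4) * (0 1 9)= (0 1 6)(3 4 9 5 7)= [1, 6, 2, 4, 9, 7, 0, 3, 8, 5]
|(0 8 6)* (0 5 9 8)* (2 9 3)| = |(2 9 8 6 5 3)| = 6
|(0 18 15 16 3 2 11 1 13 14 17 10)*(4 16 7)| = 14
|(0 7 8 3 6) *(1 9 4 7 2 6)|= |(0 2 6)(1 9 4 7 8 3)|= 6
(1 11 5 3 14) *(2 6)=[0, 11, 6, 14, 4, 3, 2, 7, 8, 9, 10, 5, 12, 13, 1]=(1 11 5 3 14)(2 6)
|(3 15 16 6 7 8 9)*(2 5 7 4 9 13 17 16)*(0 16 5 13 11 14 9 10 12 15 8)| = 60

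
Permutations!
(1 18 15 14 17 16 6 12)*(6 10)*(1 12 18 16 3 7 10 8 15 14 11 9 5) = [0, 16, 2, 7, 4, 1, 18, 10, 15, 5, 6, 9, 12, 13, 17, 11, 8, 3, 14] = (1 16 8 15 11 9 5)(3 7 10 6 18 14 17)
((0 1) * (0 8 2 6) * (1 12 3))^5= ((0 12 3 1 8 2 6))^5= (0 2 1 12 6 8 3)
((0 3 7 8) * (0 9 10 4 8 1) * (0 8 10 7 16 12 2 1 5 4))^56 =((0 3 16 12 2 1 8 9 7 5 4 10))^56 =(0 7 2)(1 3 5)(4 8 16)(9 12 10)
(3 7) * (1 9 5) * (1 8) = (1 9 5 8)(3 7) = [0, 9, 2, 7, 4, 8, 6, 3, 1, 5]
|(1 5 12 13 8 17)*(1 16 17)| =|(1 5 12 13 8)(16 17)| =10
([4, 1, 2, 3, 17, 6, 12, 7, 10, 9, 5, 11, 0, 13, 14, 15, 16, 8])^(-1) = [12, 1, 2, 3, 0, 10, 5, 7, 17, 9, 8, 11, 6, 13, 14, 15, 16, 4]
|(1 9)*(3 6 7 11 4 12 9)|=|(1 3 6 7 11 4 12 9)|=8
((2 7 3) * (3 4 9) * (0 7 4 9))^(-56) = ((0 7 9 3 2 4))^(-56) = (0 2 9)(3 7 4)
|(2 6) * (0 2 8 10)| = 5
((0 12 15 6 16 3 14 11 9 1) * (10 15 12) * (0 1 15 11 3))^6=((0 10 11 9 15 6 16)(3 14))^6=(0 16 6 15 9 11 10)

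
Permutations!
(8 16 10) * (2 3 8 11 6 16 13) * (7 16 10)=(2 3 8 13)(6 10 11)(7 16)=[0, 1, 3, 8, 4, 5, 10, 16, 13, 9, 11, 6, 12, 2, 14, 15, 7]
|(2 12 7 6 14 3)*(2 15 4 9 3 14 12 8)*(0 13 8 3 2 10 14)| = 15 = |(0 13 8 10 14)(2 3 15 4 9)(6 12 7)|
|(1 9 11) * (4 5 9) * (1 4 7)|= |(1 7)(4 5 9 11)|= 4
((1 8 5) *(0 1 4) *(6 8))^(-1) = (0 4 5 8 6 1)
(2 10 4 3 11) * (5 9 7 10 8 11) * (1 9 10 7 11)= [0, 9, 8, 5, 3, 10, 6, 7, 1, 11, 4, 2]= (1 9 11 2 8)(3 5 10 4)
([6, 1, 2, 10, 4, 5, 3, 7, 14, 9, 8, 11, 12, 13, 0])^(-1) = [14, 1, 2, 6, 4, 5, 0, 7, 10, 9, 3, 11, 12, 13, 8]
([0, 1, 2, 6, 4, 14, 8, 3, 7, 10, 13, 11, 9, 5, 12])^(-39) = [0, 1, 2, 6, 4, 9, 8, 3, 7, 5, 14, 11, 13, 12, 10]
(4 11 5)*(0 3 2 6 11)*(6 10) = [3, 1, 10, 2, 0, 4, 11, 7, 8, 9, 6, 5] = (0 3 2 10 6 11 5 4)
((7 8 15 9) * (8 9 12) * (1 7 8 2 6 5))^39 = (1 8 2)(5 9 12)(6 7 15)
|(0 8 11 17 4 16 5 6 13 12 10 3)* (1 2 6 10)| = 45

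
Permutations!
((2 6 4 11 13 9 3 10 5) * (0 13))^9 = (0 11 4 6 2 5 10 3 9 13)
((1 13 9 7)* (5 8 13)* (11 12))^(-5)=(1 5 8 13 9 7)(11 12)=((1 5 8 13 9 7)(11 12))^(-5)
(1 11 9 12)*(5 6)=(1 11 9 12)(5 6)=[0, 11, 2, 3, 4, 6, 5, 7, 8, 12, 10, 9, 1]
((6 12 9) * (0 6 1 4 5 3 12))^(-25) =((0 6)(1 4 5 3 12 9))^(-25) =(0 6)(1 9 12 3 5 4)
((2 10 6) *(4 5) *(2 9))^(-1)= (2 9 6 10)(4 5)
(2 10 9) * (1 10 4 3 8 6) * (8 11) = (1 10 9 2 4 3 11 8 6) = [0, 10, 4, 11, 3, 5, 1, 7, 6, 2, 9, 8]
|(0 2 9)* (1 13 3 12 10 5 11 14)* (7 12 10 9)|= 35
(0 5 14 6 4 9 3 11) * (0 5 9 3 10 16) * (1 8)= (0 9 10 16)(1 8)(3 11 5 14 6 4)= [9, 8, 2, 11, 3, 14, 4, 7, 1, 10, 16, 5, 12, 13, 6, 15, 0]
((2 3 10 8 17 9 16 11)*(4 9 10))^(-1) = (2 11 16 9 4 3)(8 10 17)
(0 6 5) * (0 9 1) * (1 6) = (0 1)(5 9 6) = [1, 0, 2, 3, 4, 9, 5, 7, 8, 6]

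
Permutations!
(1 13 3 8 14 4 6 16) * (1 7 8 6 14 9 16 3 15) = (1 13 15)(3 6)(4 14)(7 8 9 16) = [0, 13, 2, 6, 14, 5, 3, 8, 9, 16, 10, 11, 12, 15, 4, 1, 7]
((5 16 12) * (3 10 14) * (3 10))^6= (16)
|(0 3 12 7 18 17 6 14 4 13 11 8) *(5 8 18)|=|(0 3 12 7 5 8)(4 13 11 18 17 6 14)|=42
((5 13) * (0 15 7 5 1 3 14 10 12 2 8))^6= (0 3)(1 8)(2 13)(5 12)(7 10)(14 15)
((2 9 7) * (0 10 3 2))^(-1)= ((0 10 3 2 9 7))^(-1)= (0 7 9 2 3 10)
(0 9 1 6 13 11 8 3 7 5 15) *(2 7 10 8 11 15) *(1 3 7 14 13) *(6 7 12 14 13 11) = [9, 7, 13, 10, 4, 2, 1, 5, 12, 3, 8, 6, 14, 15, 11, 0] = (0 9 3 10 8 12 14 11 6 1 7 5 2 13 15)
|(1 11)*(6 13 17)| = 6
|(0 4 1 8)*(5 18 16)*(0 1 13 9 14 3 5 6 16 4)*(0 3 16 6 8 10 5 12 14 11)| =14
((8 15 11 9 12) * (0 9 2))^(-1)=(0 2 11 15 8 12 9)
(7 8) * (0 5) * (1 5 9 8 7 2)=[9, 5, 1, 3, 4, 0, 6, 7, 2, 8]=(0 9 8 2 1 5)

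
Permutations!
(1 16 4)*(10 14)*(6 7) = (1 16 4)(6 7)(10 14) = [0, 16, 2, 3, 1, 5, 7, 6, 8, 9, 14, 11, 12, 13, 10, 15, 4]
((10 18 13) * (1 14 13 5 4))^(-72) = (1 5 10 14 4 18 13) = ((1 14 13 10 18 5 4))^(-72)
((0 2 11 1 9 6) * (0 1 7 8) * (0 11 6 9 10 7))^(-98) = ((0 2 6 1 10 7 8 11))^(-98) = (0 8 10 6)(1 2 11 7)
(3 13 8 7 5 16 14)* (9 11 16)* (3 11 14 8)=(3 13)(5 9 14 11 16 8 7)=[0, 1, 2, 13, 4, 9, 6, 5, 7, 14, 10, 16, 12, 3, 11, 15, 8]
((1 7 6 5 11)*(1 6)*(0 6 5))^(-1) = (0 6)(1 7)(5 11)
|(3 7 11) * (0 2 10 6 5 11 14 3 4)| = 21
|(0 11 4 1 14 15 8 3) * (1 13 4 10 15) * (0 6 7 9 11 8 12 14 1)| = 22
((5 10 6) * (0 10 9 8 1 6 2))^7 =((0 10 2)(1 6 5 9 8))^7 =(0 10 2)(1 5 8 6 9)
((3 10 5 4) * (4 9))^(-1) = ((3 10 5 9 4))^(-1) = (3 4 9 5 10)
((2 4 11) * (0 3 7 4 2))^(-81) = (0 11 4 7 3) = ((0 3 7 4 11))^(-81)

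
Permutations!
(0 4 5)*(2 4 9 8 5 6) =(0 9 8 5)(2 4 6) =[9, 1, 4, 3, 6, 0, 2, 7, 5, 8]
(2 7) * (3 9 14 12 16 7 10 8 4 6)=[0, 1, 10, 9, 6, 5, 3, 2, 4, 14, 8, 11, 16, 13, 12, 15, 7]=(2 10 8 4 6 3 9 14 12 16 7)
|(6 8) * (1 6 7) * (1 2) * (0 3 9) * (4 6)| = 6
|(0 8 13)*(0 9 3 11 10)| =|(0 8 13 9 3 11 10)| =7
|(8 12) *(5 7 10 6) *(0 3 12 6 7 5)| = |(0 3 12 8 6)(7 10)| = 10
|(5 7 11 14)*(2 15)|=4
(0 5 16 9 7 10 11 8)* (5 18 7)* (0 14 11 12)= [18, 1, 2, 3, 4, 16, 6, 10, 14, 5, 12, 8, 0, 13, 11, 15, 9, 17, 7]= (0 18 7 10 12)(5 16 9)(8 14 11)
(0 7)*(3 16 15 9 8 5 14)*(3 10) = (0 7)(3 16 15 9 8 5 14 10) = [7, 1, 2, 16, 4, 14, 6, 0, 5, 8, 3, 11, 12, 13, 10, 9, 15]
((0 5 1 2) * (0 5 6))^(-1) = (0 6)(1 5 2)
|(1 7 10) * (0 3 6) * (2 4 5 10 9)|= 21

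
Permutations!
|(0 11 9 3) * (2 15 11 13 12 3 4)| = 20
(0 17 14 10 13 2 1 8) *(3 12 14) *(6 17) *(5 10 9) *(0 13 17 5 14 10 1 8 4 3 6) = (1 4 3 12 10 17 6 5)(2 8 13)(9 14) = [0, 4, 8, 12, 3, 1, 5, 7, 13, 14, 17, 11, 10, 2, 9, 15, 16, 6]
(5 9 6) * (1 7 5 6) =(1 7 5 9) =[0, 7, 2, 3, 4, 9, 6, 5, 8, 1]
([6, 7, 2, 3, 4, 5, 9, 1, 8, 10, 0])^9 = [6, 7, 2, 3, 4, 5, 9, 1, 8, 10, 0]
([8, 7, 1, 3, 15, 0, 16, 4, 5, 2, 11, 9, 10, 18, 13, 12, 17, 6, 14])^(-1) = [5, 2, 9, 3, 7, 8, 17, 1, 0, 11, 12, 10, 15, 14, 18, 4, 6, 16, 13]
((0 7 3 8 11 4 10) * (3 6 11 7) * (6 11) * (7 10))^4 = (4 7 11)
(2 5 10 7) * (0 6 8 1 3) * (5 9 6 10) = (0 10 7 2 9 6 8 1 3) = [10, 3, 9, 0, 4, 5, 8, 2, 1, 6, 7]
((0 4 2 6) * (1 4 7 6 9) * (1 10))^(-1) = (0 6 7)(1 10 9 2 4)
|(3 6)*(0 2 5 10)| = 4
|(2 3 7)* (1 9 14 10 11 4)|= |(1 9 14 10 11 4)(2 3 7)|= 6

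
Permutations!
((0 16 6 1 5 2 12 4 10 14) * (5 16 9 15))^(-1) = ((0 9 15 5 2 12 4 10 14)(1 16 6))^(-1) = (0 14 10 4 12 2 5 15 9)(1 6 16)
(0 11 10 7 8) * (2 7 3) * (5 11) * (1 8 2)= (0 5 11 10 3 1 8)(2 7)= [5, 8, 7, 1, 4, 11, 6, 2, 0, 9, 3, 10]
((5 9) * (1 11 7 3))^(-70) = ((1 11 7 3)(5 9))^(-70) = (1 7)(3 11)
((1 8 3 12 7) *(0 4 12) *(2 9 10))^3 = ((0 4 12 7 1 8 3)(2 9 10))^3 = (0 7 3 12 8 4 1)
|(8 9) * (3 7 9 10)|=|(3 7 9 8 10)|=5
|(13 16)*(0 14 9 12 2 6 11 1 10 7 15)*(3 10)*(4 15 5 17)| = 30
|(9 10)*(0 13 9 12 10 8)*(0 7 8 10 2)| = 6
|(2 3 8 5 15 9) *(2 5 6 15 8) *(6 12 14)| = |(2 3)(5 8 12 14 6 15 9)| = 14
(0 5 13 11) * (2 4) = (0 5 13 11)(2 4) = [5, 1, 4, 3, 2, 13, 6, 7, 8, 9, 10, 0, 12, 11]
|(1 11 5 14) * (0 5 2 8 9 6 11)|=|(0 5 14 1)(2 8 9 6 11)|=20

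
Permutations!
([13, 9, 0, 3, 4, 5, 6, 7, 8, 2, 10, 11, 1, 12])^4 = [9, 13, 1, 3, 4, 5, 6, 7, 8, 12, 10, 11, 0, 2]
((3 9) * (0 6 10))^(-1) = (0 10 6)(3 9)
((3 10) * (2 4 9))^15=((2 4 9)(3 10))^15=(3 10)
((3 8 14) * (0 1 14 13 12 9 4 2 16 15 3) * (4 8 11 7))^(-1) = (0 14 1)(2 4 7 11 3 15 16)(8 9 12 13)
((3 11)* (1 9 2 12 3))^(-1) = (1 11 3 12 2 9)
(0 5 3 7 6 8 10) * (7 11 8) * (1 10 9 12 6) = (0 5 3 11 8 9 12 6 7 1 10) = [5, 10, 2, 11, 4, 3, 7, 1, 9, 12, 0, 8, 6]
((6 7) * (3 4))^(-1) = ((3 4)(6 7))^(-1) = (3 4)(6 7)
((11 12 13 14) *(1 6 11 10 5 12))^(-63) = (5 13 10 12 14)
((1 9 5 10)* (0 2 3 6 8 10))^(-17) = ((0 2 3 6 8 10 1 9 5))^(-17) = (0 2 3 6 8 10 1 9 5)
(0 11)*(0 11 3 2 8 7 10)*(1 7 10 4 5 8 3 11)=[11, 7, 3, 2, 5, 8, 6, 4, 10, 9, 0, 1]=(0 11 1 7 4 5 8 10)(2 3)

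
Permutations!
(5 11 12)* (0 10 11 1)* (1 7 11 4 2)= (0 10 4 2 1)(5 7 11 12)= [10, 0, 1, 3, 2, 7, 6, 11, 8, 9, 4, 12, 5]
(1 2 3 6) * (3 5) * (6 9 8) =(1 2 5 3 9 8 6) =[0, 2, 5, 9, 4, 3, 1, 7, 6, 8]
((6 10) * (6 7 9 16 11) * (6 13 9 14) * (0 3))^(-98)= ((0 3)(6 10 7 14)(9 16 11 13))^(-98)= (6 7)(9 11)(10 14)(13 16)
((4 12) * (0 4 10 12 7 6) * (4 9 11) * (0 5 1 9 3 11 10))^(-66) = ((0 3 11 4 7 6 5 1 9 10 12))^(-66) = (12)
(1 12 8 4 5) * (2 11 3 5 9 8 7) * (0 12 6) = (0 12 7 2 11 3 5 1 6)(4 9 8) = [12, 6, 11, 5, 9, 1, 0, 2, 4, 8, 10, 3, 7]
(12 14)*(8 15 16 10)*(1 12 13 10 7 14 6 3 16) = (1 12 6 3 16 7 14 13 10 8 15) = [0, 12, 2, 16, 4, 5, 3, 14, 15, 9, 8, 11, 6, 10, 13, 1, 7]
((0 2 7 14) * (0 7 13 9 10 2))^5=(2 13 9 10)(7 14)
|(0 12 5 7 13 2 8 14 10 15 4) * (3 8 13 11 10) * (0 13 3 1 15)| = 24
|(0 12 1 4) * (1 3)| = |(0 12 3 1 4)| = 5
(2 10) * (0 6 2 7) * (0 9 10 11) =(0 6 2 11)(7 9 10) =[6, 1, 11, 3, 4, 5, 2, 9, 8, 10, 7, 0]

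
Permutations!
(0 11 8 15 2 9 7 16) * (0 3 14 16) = [11, 1, 9, 14, 4, 5, 6, 0, 15, 7, 10, 8, 12, 13, 16, 2, 3] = (0 11 8 15 2 9 7)(3 14 16)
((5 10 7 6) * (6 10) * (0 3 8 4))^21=(0 3 8 4)(5 6)(7 10)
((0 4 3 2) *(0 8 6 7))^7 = ((0 4 3 2 8 6 7))^7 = (8)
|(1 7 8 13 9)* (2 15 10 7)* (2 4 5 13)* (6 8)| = |(1 4 5 13 9)(2 15 10 7 6 8)| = 30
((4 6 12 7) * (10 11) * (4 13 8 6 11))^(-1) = (4 10 11)(6 8 13 7 12)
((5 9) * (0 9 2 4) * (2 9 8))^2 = ((0 8 2 4)(5 9))^2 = (9)(0 2)(4 8)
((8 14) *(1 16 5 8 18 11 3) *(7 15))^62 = (1 11 14 5)(3 18 8 16)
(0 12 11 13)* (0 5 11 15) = (0 12 15)(5 11 13) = [12, 1, 2, 3, 4, 11, 6, 7, 8, 9, 10, 13, 15, 5, 14, 0]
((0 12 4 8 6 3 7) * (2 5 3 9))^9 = (0 7 3 5 2 9 6 8 4 12)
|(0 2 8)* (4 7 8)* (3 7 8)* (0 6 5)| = 6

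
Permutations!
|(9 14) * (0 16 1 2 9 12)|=7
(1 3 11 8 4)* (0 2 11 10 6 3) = (0 2 11 8 4 1)(3 10 6) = [2, 0, 11, 10, 1, 5, 3, 7, 4, 9, 6, 8]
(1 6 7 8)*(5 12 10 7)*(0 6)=[6, 0, 2, 3, 4, 12, 5, 8, 1, 9, 7, 11, 10]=(0 6 5 12 10 7 8 1)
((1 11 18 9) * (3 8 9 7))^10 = (1 7 9 18 8 11 3)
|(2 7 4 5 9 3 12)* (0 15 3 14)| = 10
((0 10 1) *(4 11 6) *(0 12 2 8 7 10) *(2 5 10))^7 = (1 10 5 12)(2 8 7)(4 11 6)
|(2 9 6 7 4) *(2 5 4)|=|(2 9 6 7)(4 5)|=4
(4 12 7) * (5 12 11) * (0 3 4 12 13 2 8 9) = (0 3 4 11 5 13 2 8 9)(7 12) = [3, 1, 8, 4, 11, 13, 6, 12, 9, 0, 10, 5, 7, 2]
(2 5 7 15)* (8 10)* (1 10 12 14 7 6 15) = [0, 10, 5, 3, 4, 6, 15, 1, 12, 9, 8, 11, 14, 13, 7, 2] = (1 10 8 12 14 7)(2 5 6 15)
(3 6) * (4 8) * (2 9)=(2 9)(3 6)(4 8)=[0, 1, 9, 6, 8, 5, 3, 7, 4, 2]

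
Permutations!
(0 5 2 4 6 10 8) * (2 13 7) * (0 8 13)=(0 5)(2 4 6 10 13 7)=[5, 1, 4, 3, 6, 0, 10, 2, 8, 9, 13, 11, 12, 7]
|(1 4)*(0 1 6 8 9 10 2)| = 8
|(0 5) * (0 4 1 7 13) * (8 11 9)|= 6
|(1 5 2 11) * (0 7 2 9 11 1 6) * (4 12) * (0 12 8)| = 11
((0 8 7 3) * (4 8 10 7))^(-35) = ((0 10 7 3)(4 8))^(-35) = (0 10 7 3)(4 8)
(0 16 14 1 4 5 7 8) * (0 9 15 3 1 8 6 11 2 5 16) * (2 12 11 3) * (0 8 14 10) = (0 8 9 15 2 5 7 6 3 1 4 16 10)(11 12) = [8, 4, 5, 1, 16, 7, 3, 6, 9, 15, 0, 12, 11, 13, 14, 2, 10]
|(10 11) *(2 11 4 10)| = 2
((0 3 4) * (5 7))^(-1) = (0 4 3)(5 7)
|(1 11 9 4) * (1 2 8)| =6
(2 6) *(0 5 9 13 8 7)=(0 5 9 13 8 7)(2 6)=[5, 1, 6, 3, 4, 9, 2, 0, 7, 13, 10, 11, 12, 8]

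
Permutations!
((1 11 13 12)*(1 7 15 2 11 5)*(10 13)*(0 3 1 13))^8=((0 3 1 5 13 12 7 15 2 11 10))^8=(0 2 12 1 10 15 13 3 11 7 5)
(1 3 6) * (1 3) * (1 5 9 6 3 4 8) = (1 5 9 6 4 8) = [0, 5, 2, 3, 8, 9, 4, 7, 1, 6]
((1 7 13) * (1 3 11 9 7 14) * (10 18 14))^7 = (1 14 18 10)(3 9 13 11 7)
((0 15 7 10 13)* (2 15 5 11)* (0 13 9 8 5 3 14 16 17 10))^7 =((0 3 14 16 17 10 9 8 5 11 2 15 7))^7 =(0 8 3 5 14 11 16 2 17 15 10 7 9)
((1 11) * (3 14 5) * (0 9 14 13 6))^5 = (0 13 5 9 6 3 14)(1 11)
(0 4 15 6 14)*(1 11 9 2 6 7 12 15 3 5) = [4, 11, 6, 5, 3, 1, 14, 12, 8, 2, 10, 9, 15, 13, 0, 7] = (0 4 3 5 1 11 9 2 6 14)(7 12 15)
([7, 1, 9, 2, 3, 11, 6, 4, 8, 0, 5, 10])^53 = [9, 1, 3, 4, 7, 10, 6, 0, 8, 2, 11, 5]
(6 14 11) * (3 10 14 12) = (3 10 14 11 6 12) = [0, 1, 2, 10, 4, 5, 12, 7, 8, 9, 14, 6, 3, 13, 11]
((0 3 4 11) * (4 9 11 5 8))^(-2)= (0 9)(3 11)(4 5 8)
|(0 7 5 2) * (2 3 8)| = 6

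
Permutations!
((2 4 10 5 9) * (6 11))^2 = (11)(2 10 9 4 5)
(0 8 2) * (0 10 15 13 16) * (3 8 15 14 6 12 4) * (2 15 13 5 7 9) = [13, 1, 10, 8, 3, 7, 12, 9, 15, 2, 14, 11, 4, 16, 6, 5, 0] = (0 13 16)(2 10 14 6 12 4 3 8 15 5 7 9)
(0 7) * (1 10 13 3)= (0 7)(1 10 13 3)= [7, 10, 2, 1, 4, 5, 6, 0, 8, 9, 13, 11, 12, 3]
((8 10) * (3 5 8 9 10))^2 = ((3 5 8)(9 10))^2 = (10)(3 8 5)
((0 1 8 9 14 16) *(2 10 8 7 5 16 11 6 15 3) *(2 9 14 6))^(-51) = (0 16 5 7 1)(2 11 14 8 10)(3 9 6 15)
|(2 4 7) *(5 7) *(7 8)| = 5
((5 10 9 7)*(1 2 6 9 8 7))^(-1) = ((1 2 6 9)(5 10 8 7))^(-1) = (1 9 6 2)(5 7 8 10)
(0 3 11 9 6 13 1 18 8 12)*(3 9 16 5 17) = [9, 18, 2, 11, 4, 17, 13, 7, 12, 6, 10, 16, 0, 1, 14, 15, 5, 3, 8] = (0 9 6 13 1 18 8 12)(3 11 16 5 17)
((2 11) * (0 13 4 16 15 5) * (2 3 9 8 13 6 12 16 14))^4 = (0 15 12)(2 8)(3 4)(5 16 6)(9 14)(11 13)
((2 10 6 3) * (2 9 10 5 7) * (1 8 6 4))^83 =((1 8 6 3 9 10 4)(2 5 7))^83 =(1 4 10 9 3 6 8)(2 7 5)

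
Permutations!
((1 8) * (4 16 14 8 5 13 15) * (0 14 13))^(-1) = (0 5 1 8 14)(4 15 13 16)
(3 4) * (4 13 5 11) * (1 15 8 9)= [0, 15, 2, 13, 3, 11, 6, 7, 9, 1, 10, 4, 12, 5, 14, 8]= (1 15 8 9)(3 13 5 11 4)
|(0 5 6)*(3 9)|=|(0 5 6)(3 9)|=6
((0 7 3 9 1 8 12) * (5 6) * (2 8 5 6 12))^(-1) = (0 12 5 1 9 3 7)(2 8)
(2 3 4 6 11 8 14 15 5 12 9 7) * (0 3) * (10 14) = [3, 1, 0, 4, 6, 12, 11, 2, 10, 7, 14, 8, 9, 13, 15, 5] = (0 3 4 6 11 8 10 14 15 5 12 9 7 2)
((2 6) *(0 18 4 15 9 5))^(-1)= (0 5 9 15 4 18)(2 6)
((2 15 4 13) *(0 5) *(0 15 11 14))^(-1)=(0 14 11 2 13 4 15 5)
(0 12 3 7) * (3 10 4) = (0 12 10 4 3 7) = [12, 1, 2, 7, 3, 5, 6, 0, 8, 9, 4, 11, 10]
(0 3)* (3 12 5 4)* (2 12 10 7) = (0 10 7 2 12 5 4 3) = [10, 1, 12, 0, 3, 4, 6, 2, 8, 9, 7, 11, 5]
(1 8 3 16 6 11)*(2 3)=[0, 8, 3, 16, 4, 5, 11, 7, 2, 9, 10, 1, 12, 13, 14, 15, 6]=(1 8 2 3 16 6 11)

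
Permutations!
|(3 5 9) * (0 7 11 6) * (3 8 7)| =|(0 3 5 9 8 7 11 6)| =8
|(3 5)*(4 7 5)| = |(3 4 7 5)| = 4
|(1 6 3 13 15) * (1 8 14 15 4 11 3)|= 12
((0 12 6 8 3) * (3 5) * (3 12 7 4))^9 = ((0 7 4 3)(5 12 6 8))^9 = (0 7 4 3)(5 12 6 8)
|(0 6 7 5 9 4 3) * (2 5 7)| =7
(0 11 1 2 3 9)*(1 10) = (0 11 10 1 2 3 9) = [11, 2, 3, 9, 4, 5, 6, 7, 8, 0, 1, 10]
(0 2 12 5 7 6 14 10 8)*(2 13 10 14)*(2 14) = (0 13 10 8)(2 12 5 7 6 14) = [13, 1, 12, 3, 4, 7, 14, 6, 0, 9, 8, 11, 5, 10, 2]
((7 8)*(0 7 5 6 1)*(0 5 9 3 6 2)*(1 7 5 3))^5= (0 2 5)(1 9 8 7 6 3)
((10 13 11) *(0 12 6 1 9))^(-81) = (13)(0 9 1 6 12)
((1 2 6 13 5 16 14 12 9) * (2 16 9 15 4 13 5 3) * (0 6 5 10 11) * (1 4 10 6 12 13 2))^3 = (0 10 12 11 15)(1 13 16 3 14)(2 4 9 5)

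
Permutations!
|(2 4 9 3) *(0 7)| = 4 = |(0 7)(2 4 9 3)|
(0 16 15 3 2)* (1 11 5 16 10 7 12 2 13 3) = [10, 11, 0, 13, 4, 16, 6, 12, 8, 9, 7, 5, 2, 3, 14, 1, 15] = (0 10 7 12 2)(1 11 5 16 15)(3 13)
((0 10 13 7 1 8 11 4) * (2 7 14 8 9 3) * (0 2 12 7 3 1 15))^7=(0 2 13 12 8 15 4 10 3 14 7 11)(1 9)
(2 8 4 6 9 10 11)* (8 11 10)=(2 11)(4 6 9 8)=[0, 1, 11, 3, 6, 5, 9, 7, 4, 8, 10, 2]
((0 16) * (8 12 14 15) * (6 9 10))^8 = (16)(6 10 9)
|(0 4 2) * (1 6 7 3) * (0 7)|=|(0 4 2 7 3 1 6)|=7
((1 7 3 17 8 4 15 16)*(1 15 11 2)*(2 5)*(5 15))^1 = (1 7 3 17 8 4 11 15 16 5 2)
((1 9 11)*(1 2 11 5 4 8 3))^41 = (1 3 8 4 5 9)(2 11)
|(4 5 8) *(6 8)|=4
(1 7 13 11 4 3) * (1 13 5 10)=(1 7 5 10)(3 13 11 4)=[0, 7, 2, 13, 3, 10, 6, 5, 8, 9, 1, 4, 12, 11]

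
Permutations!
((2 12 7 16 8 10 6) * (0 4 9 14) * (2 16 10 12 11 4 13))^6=(16)(0 14 9 4 11 2 13)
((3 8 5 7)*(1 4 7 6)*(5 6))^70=((1 4 7 3 8 6))^70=(1 8 7)(3 4 6)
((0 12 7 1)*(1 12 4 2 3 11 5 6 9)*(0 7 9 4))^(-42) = ((1 7 12 9)(2 3 11 5 6 4))^(-42) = (1 12)(7 9)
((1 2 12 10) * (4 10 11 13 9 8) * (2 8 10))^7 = ((1 8 4 2 12 11 13 9 10))^7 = (1 9 11 2 8 10 13 12 4)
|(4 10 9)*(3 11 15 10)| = |(3 11 15 10 9 4)| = 6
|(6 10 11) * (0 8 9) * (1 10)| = 12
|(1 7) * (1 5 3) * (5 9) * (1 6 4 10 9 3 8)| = |(1 7 3 6 4 10 9 5 8)| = 9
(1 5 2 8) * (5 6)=(1 6 5 2 8)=[0, 6, 8, 3, 4, 2, 5, 7, 1]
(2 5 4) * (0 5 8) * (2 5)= (0 2 8)(4 5)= [2, 1, 8, 3, 5, 4, 6, 7, 0]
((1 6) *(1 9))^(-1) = ((1 6 9))^(-1) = (1 9 6)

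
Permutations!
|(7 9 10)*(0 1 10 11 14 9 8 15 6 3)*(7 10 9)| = 10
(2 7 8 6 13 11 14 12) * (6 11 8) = (2 7 6 13 8 11 14 12) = [0, 1, 7, 3, 4, 5, 13, 6, 11, 9, 10, 14, 2, 8, 12]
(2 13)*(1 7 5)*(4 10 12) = (1 7 5)(2 13)(4 10 12) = [0, 7, 13, 3, 10, 1, 6, 5, 8, 9, 12, 11, 4, 2]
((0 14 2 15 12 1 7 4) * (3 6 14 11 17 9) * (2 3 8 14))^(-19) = (0 15 8 4 2 9 7 6 17 1 3 11 12 14)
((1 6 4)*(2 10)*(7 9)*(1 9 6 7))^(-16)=((1 7 6 4 9)(2 10))^(-16)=(10)(1 9 4 6 7)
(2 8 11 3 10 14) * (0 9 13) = (0 9 13)(2 8 11 3 10 14) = [9, 1, 8, 10, 4, 5, 6, 7, 11, 13, 14, 3, 12, 0, 2]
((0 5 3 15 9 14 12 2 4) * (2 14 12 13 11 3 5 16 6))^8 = (0 2 16 4 6)(3 15 9 12 14 13 11)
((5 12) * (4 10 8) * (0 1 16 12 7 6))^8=((0 1 16 12 5 7 6)(4 10 8))^8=(0 1 16 12 5 7 6)(4 8 10)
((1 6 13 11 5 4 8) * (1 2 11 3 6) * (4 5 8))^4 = ((2 11 8)(3 6 13))^4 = (2 11 8)(3 6 13)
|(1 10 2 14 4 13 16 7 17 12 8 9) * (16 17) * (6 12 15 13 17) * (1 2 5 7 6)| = 15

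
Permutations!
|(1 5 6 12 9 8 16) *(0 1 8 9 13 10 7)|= |(0 1 5 6 12 13 10 7)(8 16)|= 8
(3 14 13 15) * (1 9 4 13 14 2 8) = (1 9 4 13 15 3 2 8) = [0, 9, 8, 2, 13, 5, 6, 7, 1, 4, 10, 11, 12, 15, 14, 3]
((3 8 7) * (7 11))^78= ((3 8 11 7))^78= (3 11)(7 8)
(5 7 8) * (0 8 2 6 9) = [8, 1, 6, 3, 4, 7, 9, 2, 5, 0] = (0 8 5 7 2 6 9)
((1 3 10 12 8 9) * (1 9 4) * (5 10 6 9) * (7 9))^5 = (1 5)(3 10)(4 9)(6 12)(7 8)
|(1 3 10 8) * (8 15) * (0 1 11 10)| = 12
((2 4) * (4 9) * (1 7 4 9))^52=((9)(1 7 4 2))^52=(9)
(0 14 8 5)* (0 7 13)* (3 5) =(0 14 8 3 5 7 13) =[14, 1, 2, 5, 4, 7, 6, 13, 3, 9, 10, 11, 12, 0, 8]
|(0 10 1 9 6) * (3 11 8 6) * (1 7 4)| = |(0 10 7 4 1 9 3 11 8 6)| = 10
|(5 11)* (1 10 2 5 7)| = 6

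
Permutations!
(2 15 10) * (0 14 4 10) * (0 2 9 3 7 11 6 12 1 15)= (0 14 4 10 9 3 7 11 6 12 1 15 2)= [14, 15, 0, 7, 10, 5, 12, 11, 8, 3, 9, 6, 1, 13, 4, 2]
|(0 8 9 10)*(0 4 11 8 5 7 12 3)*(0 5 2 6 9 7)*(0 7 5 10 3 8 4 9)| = |(0 2 6)(3 10 9)(4 11)(5 7 12 8)| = 12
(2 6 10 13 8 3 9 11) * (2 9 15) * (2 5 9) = (2 6 10 13 8 3 15 5 9 11) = [0, 1, 6, 15, 4, 9, 10, 7, 3, 11, 13, 2, 12, 8, 14, 5]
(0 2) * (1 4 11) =(0 2)(1 4 11) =[2, 4, 0, 3, 11, 5, 6, 7, 8, 9, 10, 1]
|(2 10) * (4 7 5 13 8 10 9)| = 8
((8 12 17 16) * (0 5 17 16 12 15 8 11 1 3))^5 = (0 11 17 3 16 5 1 12)(8 15)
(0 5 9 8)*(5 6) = [6, 1, 2, 3, 4, 9, 5, 7, 0, 8] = (0 6 5 9 8)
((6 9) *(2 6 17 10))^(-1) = (2 10 17 9 6)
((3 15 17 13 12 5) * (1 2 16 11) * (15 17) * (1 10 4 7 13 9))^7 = (1 13 2 12 16 5 11 3 10 17 4 9 7)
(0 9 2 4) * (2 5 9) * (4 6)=[2, 1, 6, 3, 0, 9, 4, 7, 8, 5]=(0 2 6 4)(5 9)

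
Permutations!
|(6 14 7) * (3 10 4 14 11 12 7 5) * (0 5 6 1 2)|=12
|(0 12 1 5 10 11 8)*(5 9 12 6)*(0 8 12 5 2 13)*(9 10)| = |(0 6 2 13)(1 10 11 12)(5 9)| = 4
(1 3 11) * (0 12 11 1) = (0 12 11)(1 3) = [12, 3, 2, 1, 4, 5, 6, 7, 8, 9, 10, 0, 11]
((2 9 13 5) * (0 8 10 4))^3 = ((0 8 10 4)(2 9 13 5))^3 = (0 4 10 8)(2 5 13 9)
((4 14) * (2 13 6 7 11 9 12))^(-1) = ((2 13 6 7 11 9 12)(4 14))^(-1) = (2 12 9 11 7 6 13)(4 14)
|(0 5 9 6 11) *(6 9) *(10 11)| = 5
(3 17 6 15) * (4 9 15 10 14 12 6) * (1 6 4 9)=[0, 6, 2, 17, 1, 5, 10, 7, 8, 15, 14, 11, 4, 13, 12, 3, 16, 9]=(1 6 10 14 12 4)(3 17 9 15)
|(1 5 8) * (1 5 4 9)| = 6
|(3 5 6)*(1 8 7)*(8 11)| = 12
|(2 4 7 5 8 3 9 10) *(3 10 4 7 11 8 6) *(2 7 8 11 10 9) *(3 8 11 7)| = |(2 11 7 5 6 8 9 4 10 3)| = 10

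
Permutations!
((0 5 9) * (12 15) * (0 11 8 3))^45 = ((0 5 9 11 8 3)(12 15))^45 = (0 11)(3 9)(5 8)(12 15)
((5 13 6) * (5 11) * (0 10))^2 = (5 6)(11 13)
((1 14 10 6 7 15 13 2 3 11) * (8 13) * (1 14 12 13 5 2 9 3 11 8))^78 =(1 11 13 10 3 7 5)(2 12 14 9 6 8 15)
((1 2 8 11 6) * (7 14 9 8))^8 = ((1 2 7 14 9 8 11 6))^8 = (14)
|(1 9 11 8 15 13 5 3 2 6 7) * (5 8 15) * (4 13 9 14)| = |(1 14 4 13 8 5 3 2 6 7)(9 11 15)| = 30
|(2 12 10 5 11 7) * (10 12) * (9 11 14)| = |(2 10 5 14 9 11 7)| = 7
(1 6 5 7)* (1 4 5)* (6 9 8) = (1 9 8 6)(4 5 7) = [0, 9, 2, 3, 5, 7, 1, 4, 6, 8]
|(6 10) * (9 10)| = 3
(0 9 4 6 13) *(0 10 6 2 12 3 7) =(0 9 4 2 12 3 7)(6 13 10) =[9, 1, 12, 7, 2, 5, 13, 0, 8, 4, 6, 11, 3, 10]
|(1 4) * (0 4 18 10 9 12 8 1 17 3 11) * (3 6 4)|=6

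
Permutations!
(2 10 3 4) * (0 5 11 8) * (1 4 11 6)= [5, 4, 10, 11, 2, 6, 1, 7, 0, 9, 3, 8]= (0 5 6 1 4 2 10 3 11 8)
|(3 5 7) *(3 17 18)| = |(3 5 7 17 18)| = 5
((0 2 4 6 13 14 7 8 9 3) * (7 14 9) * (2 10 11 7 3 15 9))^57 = (0 7)(2 4 6 13)(3 11)(8 10)(9 15) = ((0 10 11 7 8 3)(2 4 6 13)(9 15))^57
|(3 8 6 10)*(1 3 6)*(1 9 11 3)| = 4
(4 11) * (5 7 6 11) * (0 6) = (0 6 11 4 5 7) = [6, 1, 2, 3, 5, 7, 11, 0, 8, 9, 10, 4]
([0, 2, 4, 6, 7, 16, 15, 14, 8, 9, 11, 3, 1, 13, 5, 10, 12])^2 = (1 4 14 16)(2 7 5 12)(3 15 11 6 10)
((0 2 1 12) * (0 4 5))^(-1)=((0 2 1 12 4 5))^(-1)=(0 5 4 12 1 2)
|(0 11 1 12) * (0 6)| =|(0 11 1 12 6)| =5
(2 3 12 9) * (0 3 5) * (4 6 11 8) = (0 3 12 9 2 5)(4 6 11 8) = [3, 1, 5, 12, 6, 0, 11, 7, 4, 2, 10, 8, 9]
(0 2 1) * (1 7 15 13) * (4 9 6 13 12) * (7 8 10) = (0 2 8 10 7 15 12 4 9 6 13 1) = [2, 0, 8, 3, 9, 5, 13, 15, 10, 6, 7, 11, 4, 1, 14, 12]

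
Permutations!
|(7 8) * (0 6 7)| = 4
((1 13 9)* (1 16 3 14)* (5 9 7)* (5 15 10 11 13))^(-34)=((1 5 9 16 3 14)(7 15 10 11 13))^(-34)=(1 9 3)(5 16 14)(7 15 10 11 13)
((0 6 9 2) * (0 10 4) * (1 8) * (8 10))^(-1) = ((0 6 9 2 8 1 10 4))^(-1) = (0 4 10 1 8 2 9 6)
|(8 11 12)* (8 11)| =2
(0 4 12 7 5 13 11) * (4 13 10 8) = (0 13 11)(4 12 7 5 10 8) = [13, 1, 2, 3, 12, 10, 6, 5, 4, 9, 8, 0, 7, 11]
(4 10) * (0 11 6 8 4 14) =[11, 1, 2, 3, 10, 5, 8, 7, 4, 9, 14, 6, 12, 13, 0] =(0 11 6 8 4 10 14)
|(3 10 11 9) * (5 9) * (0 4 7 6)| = 20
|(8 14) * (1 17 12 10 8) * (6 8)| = |(1 17 12 10 6 8 14)| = 7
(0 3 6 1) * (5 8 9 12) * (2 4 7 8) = (0 3 6 1)(2 4 7 8 9 12 5) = [3, 0, 4, 6, 7, 2, 1, 8, 9, 12, 10, 11, 5]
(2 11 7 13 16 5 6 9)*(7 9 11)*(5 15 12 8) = (2 7 13 16 15 12 8 5 6 11 9) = [0, 1, 7, 3, 4, 6, 11, 13, 5, 2, 10, 9, 8, 16, 14, 12, 15]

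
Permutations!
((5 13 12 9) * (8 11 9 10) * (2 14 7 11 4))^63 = ((2 14 7 11 9 5 13 12 10 8 4))^63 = (2 10 5 7 4 12 9 14 8 13 11)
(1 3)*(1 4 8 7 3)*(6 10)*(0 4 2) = [4, 1, 0, 2, 8, 5, 10, 3, 7, 9, 6] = (0 4 8 7 3 2)(6 10)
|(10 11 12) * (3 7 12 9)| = |(3 7 12 10 11 9)| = 6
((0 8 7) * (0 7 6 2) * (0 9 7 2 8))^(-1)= (2 7 9)(6 8)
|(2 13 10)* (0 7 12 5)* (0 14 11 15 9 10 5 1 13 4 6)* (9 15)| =|(15)(0 7 12 1 13 5 14 11 9 10 2 4 6)| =13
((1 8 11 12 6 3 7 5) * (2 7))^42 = ((1 8 11 12 6 3 2 7 5))^42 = (1 2 12)(3 11 5)(6 8 7)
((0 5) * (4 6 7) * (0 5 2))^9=(7)(0 2)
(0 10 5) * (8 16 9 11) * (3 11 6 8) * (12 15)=(0 10 5)(3 11)(6 8 16 9)(12 15)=[10, 1, 2, 11, 4, 0, 8, 7, 16, 6, 5, 3, 15, 13, 14, 12, 9]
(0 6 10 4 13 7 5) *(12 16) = [6, 1, 2, 3, 13, 0, 10, 5, 8, 9, 4, 11, 16, 7, 14, 15, 12] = (0 6 10 4 13 7 5)(12 16)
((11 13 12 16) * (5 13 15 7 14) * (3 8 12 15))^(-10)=(16)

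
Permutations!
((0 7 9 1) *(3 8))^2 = ((0 7 9 1)(3 8))^2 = (0 9)(1 7)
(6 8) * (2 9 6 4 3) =(2 9 6 8 4 3) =[0, 1, 9, 2, 3, 5, 8, 7, 4, 6]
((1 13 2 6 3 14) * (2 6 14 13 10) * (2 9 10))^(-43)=(1 14 2)(3 6 13)(9 10)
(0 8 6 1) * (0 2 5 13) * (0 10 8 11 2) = (0 11 2 5 13 10 8 6 1) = [11, 0, 5, 3, 4, 13, 1, 7, 6, 9, 8, 2, 12, 10]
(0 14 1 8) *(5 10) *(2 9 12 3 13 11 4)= [14, 8, 9, 13, 2, 10, 6, 7, 0, 12, 5, 4, 3, 11, 1]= (0 14 1 8)(2 9 12 3 13 11 4)(5 10)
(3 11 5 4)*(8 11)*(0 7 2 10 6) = (0 7 2 10 6)(3 8 11 5 4) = [7, 1, 10, 8, 3, 4, 0, 2, 11, 9, 6, 5]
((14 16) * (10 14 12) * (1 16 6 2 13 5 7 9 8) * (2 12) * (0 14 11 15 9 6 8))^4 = ((0 14 8 1 16 2 13 5 7 6 12 10 11 15 9))^4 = (0 16 7 11 14 2 6 15 8 13 12 9 1 5 10)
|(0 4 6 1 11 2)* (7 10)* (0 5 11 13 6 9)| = |(0 4 9)(1 13 6)(2 5 11)(7 10)| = 6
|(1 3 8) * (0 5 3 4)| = |(0 5 3 8 1 4)| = 6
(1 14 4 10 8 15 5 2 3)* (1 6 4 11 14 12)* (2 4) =(1 12)(2 3 6)(4 10 8 15 5)(11 14) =[0, 12, 3, 6, 10, 4, 2, 7, 15, 9, 8, 14, 1, 13, 11, 5]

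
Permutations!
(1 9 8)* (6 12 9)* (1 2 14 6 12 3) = [0, 12, 14, 1, 4, 5, 3, 7, 2, 8, 10, 11, 9, 13, 6] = (1 12 9 8 2 14 6 3)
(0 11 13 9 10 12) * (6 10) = (0 11 13 9 6 10 12) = [11, 1, 2, 3, 4, 5, 10, 7, 8, 6, 12, 13, 0, 9]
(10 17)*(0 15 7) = (0 15 7)(10 17) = [15, 1, 2, 3, 4, 5, 6, 0, 8, 9, 17, 11, 12, 13, 14, 7, 16, 10]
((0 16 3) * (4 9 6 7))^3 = ((0 16 3)(4 9 6 7))^3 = (16)(4 7 6 9)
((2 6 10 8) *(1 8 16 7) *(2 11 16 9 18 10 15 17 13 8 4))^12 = (18)(1 4 2 6 15 17 13 8 11 16 7)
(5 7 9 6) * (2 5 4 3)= (2 5 7 9 6 4 3)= [0, 1, 5, 2, 3, 7, 4, 9, 8, 6]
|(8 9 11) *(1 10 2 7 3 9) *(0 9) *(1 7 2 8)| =8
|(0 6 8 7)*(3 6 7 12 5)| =|(0 7)(3 6 8 12 5)| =10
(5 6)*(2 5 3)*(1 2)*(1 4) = (1 2 5 6 3 4) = [0, 2, 5, 4, 1, 6, 3]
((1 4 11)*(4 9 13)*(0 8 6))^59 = ((0 8 6)(1 9 13 4 11))^59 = (0 6 8)(1 11 4 13 9)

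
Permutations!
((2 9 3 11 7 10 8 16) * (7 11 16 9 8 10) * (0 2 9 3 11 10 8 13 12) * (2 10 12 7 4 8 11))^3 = (0 12 11 10)(2 4 16 13 8 9 7 3)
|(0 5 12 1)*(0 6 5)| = 4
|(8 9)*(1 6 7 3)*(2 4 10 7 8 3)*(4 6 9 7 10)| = 12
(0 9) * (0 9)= (9)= [0, 1, 2, 3, 4, 5, 6, 7, 8, 9]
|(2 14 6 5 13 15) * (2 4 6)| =10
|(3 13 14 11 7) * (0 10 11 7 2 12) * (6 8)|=|(0 10 11 2 12)(3 13 14 7)(6 8)|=20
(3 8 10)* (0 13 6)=(0 13 6)(3 8 10)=[13, 1, 2, 8, 4, 5, 0, 7, 10, 9, 3, 11, 12, 6]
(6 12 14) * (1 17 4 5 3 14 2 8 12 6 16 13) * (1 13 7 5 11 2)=(1 17 4 11 2 8 12)(3 14 16 7 5)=[0, 17, 8, 14, 11, 3, 6, 5, 12, 9, 10, 2, 1, 13, 16, 15, 7, 4]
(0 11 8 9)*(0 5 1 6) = (0 11 8 9 5 1 6) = [11, 6, 2, 3, 4, 1, 0, 7, 9, 5, 10, 8]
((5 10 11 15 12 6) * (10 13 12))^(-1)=(5 6 12 13)(10 15 11)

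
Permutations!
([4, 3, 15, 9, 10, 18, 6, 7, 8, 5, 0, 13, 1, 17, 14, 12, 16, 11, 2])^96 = [0, 1, 2, 3, 4, 5, 6, 7, 8, 9, 10, 11, 12, 13, 14, 15, 16, 17, 18]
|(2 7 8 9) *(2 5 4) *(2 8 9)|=6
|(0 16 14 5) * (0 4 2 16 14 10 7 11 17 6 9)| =|(0 14 5 4 2 16 10 7 11 17 6 9)| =12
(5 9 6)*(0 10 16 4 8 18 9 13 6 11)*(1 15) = (0 10 16 4 8 18 9 11)(1 15)(5 13 6) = [10, 15, 2, 3, 8, 13, 5, 7, 18, 11, 16, 0, 12, 6, 14, 1, 4, 17, 9]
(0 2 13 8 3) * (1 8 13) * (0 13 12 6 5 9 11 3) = [2, 8, 1, 13, 4, 9, 5, 7, 0, 11, 10, 3, 6, 12] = (0 2 1 8)(3 13 12 6 5 9 11)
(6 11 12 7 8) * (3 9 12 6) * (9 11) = (3 11 6 9 12 7 8) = [0, 1, 2, 11, 4, 5, 9, 8, 3, 12, 10, 6, 7]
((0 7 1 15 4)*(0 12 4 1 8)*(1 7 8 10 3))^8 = ((0 8)(1 15 7 10 3)(4 12))^8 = (1 10 15 3 7)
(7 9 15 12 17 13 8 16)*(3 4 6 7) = [0, 1, 2, 4, 6, 5, 7, 9, 16, 15, 10, 11, 17, 8, 14, 12, 3, 13] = (3 4 6 7 9 15 12 17 13 8 16)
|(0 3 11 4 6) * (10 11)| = 6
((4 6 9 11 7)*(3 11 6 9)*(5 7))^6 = ((3 11 5 7 4 9 6))^6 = (3 6 9 4 7 5 11)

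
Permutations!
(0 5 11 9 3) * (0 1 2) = (0 5 11 9 3 1 2) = [5, 2, 0, 1, 4, 11, 6, 7, 8, 3, 10, 9]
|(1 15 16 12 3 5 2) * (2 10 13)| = |(1 15 16 12 3 5 10 13 2)| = 9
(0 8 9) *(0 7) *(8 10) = (0 10 8 9 7) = [10, 1, 2, 3, 4, 5, 6, 0, 9, 7, 8]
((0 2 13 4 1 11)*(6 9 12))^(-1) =(0 11 1 4 13 2)(6 12 9)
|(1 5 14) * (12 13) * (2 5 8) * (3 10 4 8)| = |(1 3 10 4 8 2 5 14)(12 13)| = 8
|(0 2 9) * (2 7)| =|(0 7 2 9)| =4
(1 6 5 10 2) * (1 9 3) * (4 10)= (1 6 5 4 10 2 9 3)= [0, 6, 9, 1, 10, 4, 5, 7, 8, 3, 2]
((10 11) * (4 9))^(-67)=((4 9)(10 11))^(-67)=(4 9)(10 11)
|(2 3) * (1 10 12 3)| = 5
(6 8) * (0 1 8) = (0 1 8 6) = [1, 8, 2, 3, 4, 5, 0, 7, 6]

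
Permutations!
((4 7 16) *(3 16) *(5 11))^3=((3 16 4 7)(5 11))^3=(3 7 4 16)(5 11)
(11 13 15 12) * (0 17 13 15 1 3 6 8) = (0 17 13 1 3 6 8)(11 15 12) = [17, 3, 2, 6, 4, 5, 8, 7, 0, 9, 10, 15, 11, 1, 14, 12, 16, 13]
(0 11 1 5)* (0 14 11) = [0, 5, 2, 3, 4, 14, 6, 7, 8, 9, 10, 1, 12, 13, 11] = (1 5 14 11)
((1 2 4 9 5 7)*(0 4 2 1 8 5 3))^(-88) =(9)(5 8 7)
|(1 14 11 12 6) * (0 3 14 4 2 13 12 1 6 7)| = |(0 3 14 11 1 4 2 13 12 7)| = 10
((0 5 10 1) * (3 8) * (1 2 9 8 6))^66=(0 2 3)(1 10 8)(5 9 6)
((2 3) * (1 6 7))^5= (1 7 6)(2 3)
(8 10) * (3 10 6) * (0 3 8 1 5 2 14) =[3, 5, 14, 10, 4, 2, 8, 7, 6, 9, 1, 11, 12, 13, 0] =(0 3 10 1 5 2 14)(6 8)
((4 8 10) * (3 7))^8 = ((3 7)(4 8 10))^8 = (4 10 8)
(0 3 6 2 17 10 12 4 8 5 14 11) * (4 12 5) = [3, 1, 17, 6, 8, 14, 2, 7, 4, 9, 5, 0, 12, 13, 11, 15, 16, 10] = (0 3 6 2 17 10 5 14 11)(4 8)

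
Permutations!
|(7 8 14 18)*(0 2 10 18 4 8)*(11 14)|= 20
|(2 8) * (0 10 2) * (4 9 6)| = 12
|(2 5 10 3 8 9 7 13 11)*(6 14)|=|(2 5 10 3 8 9 7 13 11)(6 14)|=18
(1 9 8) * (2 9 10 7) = (1 10 7 2 9 8) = [0, 10, 9, 3, 4, 5, 6, 2, 1, 8, 7]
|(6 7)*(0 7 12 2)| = 5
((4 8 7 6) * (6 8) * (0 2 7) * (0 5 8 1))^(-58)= (8)(0 7)(1 2)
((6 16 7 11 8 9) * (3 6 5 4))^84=((3 6 16 7 11 8 9 5 4))^84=(3 7 9)(4 16 8)(5 6 11)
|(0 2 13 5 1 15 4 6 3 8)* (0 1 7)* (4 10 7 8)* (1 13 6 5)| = 12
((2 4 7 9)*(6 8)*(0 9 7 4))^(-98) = ((0 9 2)(6 8))^(-98) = (0 9 2)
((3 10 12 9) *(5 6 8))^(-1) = ((3 10 12 9)(5 6 8))^(-1) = (3 9 12 10)(5 8 6)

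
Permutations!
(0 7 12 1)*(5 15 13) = (0 7 12 1)(5 15 13) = [7, 0, 2, 3, 4, 15, 6, 12, 8, 9, 10, 11, 1, 5, 14, 13]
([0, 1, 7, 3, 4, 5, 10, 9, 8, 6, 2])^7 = [0, 1, 9, 3, 4, 5, 2, 6, 8, 10, 7]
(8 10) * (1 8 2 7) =(1 8 10 2 7) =[0, 8, 7, 3, 4, 5, 6, 1, 10, 9, 2]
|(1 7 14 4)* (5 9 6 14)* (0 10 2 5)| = |(0 10 2 5 9 6 14 4 1 7)| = 10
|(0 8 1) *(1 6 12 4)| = |(0 8 6 12 4 1)| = 6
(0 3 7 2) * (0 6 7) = [3, 1, 6, 0, 4, 5, 7, 2] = (0 3)(2 6 7)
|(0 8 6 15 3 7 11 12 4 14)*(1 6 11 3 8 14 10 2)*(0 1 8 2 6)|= |(0 14 1)(2 8 11 12 4 10 6 15)(3 7)|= 24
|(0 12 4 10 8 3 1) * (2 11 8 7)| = |(0 12 4 10 7 2 11 8 3 1)| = 10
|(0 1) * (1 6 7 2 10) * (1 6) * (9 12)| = |(0 1)(2 10 6 7)(9 12)| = 4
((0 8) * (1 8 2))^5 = (0 2 1 8) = ((0 2 1 8))^5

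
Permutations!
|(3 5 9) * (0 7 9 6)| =6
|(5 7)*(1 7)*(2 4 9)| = 3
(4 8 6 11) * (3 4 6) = (3 4 8)(6 11) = [0, 1, 2, 4, 8, 5, 11, 7, 3, 9, 10, 6]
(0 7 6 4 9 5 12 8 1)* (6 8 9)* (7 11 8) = (0 11 8 1)(4 6)(5 12 9) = [11, 0, 2, 3, 6, 12, 4, 7, 1, 5, 10, 8, 9]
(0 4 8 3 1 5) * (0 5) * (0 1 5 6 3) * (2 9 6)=[4, 1, 9, 5, 8, 2, 3, 7, 0, 6]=(0 4 8)(2 9 6 3 5)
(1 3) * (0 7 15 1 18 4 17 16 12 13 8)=(0 7 15 1 3 18 4 17 16 12 13 8)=[7, 3, 2, 18, 17, 5, 6, 15, 0, 9, 10, 11, 13, 8, 14, 1, 12, 16, 4]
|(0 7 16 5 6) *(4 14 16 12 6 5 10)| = |(0 7 12 6)(4 14 16 10)| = 4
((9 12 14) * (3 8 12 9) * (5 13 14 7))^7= (14)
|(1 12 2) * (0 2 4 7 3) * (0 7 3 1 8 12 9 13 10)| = 11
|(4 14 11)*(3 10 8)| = 3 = |(3 10 8)(4 14 11)|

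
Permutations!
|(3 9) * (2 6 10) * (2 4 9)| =6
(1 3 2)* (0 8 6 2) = [8, 3, 1, 0, 4, 5, 2, 7, 6] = (0 8 6 2 1 3)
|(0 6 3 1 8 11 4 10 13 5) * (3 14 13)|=30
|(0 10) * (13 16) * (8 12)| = |(0 10)(8 12)(13 16)| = 2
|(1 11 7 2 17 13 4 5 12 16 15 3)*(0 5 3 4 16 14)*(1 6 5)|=15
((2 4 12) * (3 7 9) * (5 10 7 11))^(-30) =((2 4 12)(3 11 5 10 7 9))^(-30) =(12)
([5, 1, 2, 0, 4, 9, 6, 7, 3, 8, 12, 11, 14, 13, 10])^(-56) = [3, 1, 2, 8, 4, 0, 6, 7, 9, 5, 12, 11, 14, 13, 10]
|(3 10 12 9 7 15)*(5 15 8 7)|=6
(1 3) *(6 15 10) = [0, 3, 2, 1, 4, 5, 15, 7, 8, 9, 6, 11, 12, 13, 14, 10] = (1 3)(6 15 10)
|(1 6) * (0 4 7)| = |(0 4 7)(1 6)| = 6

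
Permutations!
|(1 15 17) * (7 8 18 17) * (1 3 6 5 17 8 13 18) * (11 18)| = |(1 15 7 13 11 18 8)(3 6 5 17)| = 28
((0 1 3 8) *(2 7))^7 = ((0 1 3 8)(2 7))^7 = (0 8 3 1)(2 7)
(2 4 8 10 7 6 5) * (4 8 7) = (2 8 10 4 7 6 5) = [0, 1, 8, 3, 7, 2, 5, 6, 10, 9, 4]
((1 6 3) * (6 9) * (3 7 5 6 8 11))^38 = ((1 9 8 11 3)(5 6 7))^38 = (1 11 9 3 8)(5 7 6)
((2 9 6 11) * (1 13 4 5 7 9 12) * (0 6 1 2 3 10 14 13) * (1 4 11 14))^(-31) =(0 6 14 13 11 3 10 1)(2 12)(4 5 7 9)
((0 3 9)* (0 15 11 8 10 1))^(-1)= (0 1 10 8 11 15 9 3)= ((0 3 9 15 11 8 10 1))^(-1)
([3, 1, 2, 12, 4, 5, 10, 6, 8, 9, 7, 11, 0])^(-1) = [12, 1, 2, 0, 4, 5, 7, 10, 8, 9, 6, 11, 3]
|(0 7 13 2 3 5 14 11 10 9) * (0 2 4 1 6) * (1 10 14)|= |(0 7 13 4 10 9 2 3 5 1 6)(11 14)|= 22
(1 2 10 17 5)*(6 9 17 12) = (1 2 10 12 6 9 17 5) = [0, 2, 10, 3, 4, 1, 9, 7, 8, 17, 12, 11, 6, 13, 14, 15, 16, 5]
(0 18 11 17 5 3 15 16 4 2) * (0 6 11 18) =(18)(2 6 11 17 5 3 15 16 4) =[0, 1, 6, 15, 2, 3, 11, 7, 8, 9, 10, 17, 12, 13, 14, 16, 4, 5, 18]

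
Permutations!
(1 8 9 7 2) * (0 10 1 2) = (0 10 1 8 9 7) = [10, 8, 2, 3, 4, 5, 6, 0, 9, 7, 1]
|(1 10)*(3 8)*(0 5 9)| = |(0 5 9)(1 10)(3 8)| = 6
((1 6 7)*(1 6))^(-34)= ((6 7))^(-34)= (7)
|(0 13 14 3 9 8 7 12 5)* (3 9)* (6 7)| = |(0 13 14 9 8 6 7 12 5)| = 9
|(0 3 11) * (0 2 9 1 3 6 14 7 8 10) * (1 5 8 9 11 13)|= |(0 6 14 7 9 5 8 10)(1 3 13)(2 11)|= 24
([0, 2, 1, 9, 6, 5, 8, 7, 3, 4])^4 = [0, 1, 2, 8, 9, 5, 4, 7, 6, 3]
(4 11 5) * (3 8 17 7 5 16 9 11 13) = (3 8 17 7 5 4 13)(9 11 16) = [0, 1, 2, 8, 13, 4, 6, 5, 17, 11, 10, 16, 12, 3, 14, 15, 9, 7]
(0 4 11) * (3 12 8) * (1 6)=(0 4 11)(1 6)(3 12 8)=[4, 6, 2, 12, 11, 5, 1, 7, 3, 9, 10, 0, 8]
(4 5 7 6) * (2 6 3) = (2 6 4 5 7 3) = [0, 1, 6, 2, 5, 7, 4, 3]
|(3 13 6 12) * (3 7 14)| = |(3 13 6 12 7 14)| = 6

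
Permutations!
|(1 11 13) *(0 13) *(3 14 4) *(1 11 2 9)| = 3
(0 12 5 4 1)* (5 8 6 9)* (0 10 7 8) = (0 12)(1 10 7 8 6 9 5 4) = [12, 10, 2, 3, 1, 4, 9, 8, 6, 5, 7, 11, 0]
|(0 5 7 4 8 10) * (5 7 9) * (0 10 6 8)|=|(10)(0 7 4)(5 9)(6 8)|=6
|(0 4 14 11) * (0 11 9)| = |(0 4 14 9)| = 4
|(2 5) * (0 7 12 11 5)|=|(0 7 12 11 5 2)|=6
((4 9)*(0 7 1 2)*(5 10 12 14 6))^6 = (0 1)(2 7)(5 10 12 14 6)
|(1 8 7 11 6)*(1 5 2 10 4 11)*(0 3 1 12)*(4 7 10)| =35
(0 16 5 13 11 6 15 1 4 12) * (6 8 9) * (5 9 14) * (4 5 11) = (0 16 9 6 15 1 5 13 4 12)(8 14 11) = [16, 5, 2, 3, 12, 13, 15, 7, 14, 6, 10, 8, 0, 4, 11, 1, 9]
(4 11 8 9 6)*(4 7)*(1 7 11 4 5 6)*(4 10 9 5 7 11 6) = (1 11 8 5 4 10 9) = [0, 11, 2, 3, 10, 4, 6, 7, 5, 1, 9, 8]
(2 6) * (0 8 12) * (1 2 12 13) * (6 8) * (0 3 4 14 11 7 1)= (0 6 12 3 4 14 11 7 1 2 8 13)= [6, 2, 8, 4, 14, 5, 12, 1, 13, 9, 10, 7, 3, 0, 11]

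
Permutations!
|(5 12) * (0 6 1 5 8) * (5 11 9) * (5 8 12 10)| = |(12)(0 6 1 11 9 8)(5 10)| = 6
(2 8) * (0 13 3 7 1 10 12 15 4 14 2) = (0 13 3 7 1 10 12 15 4 14 2 8) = [13, 10, 8, 7, 14, 5, 6, 1, 0, 9, 12, 11, 15, 3, 2, 4]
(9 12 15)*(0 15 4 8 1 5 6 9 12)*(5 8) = [15, 8, 2, 3, 5, 6, 9, 7, 1, 0, 10, 11, 4, 13, 14, 12] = (0 15 12 4 5 6 9)(1 8)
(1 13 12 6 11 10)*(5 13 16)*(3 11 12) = [0, 16, 2, 11, 4, 13, 12, 7, 8, 9, 1, 10, 6, 3, 14, 15, 5] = (1 16 5 13 3 11 10)(6 12)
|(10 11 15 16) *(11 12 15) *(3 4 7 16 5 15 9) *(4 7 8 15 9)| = 10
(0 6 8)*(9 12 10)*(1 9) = (0 6 8)(1 9 12 10) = [6, 9, 2, 3, 4, 5, 8, 7, 0, 12, 1, 11, 10]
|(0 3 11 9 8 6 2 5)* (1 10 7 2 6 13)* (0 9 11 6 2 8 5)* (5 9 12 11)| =60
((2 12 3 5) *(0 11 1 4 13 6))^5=((0 11 1 4 13 6)(2 12 3 5))^5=(0 6 13 4 1 11)(2 12 3 5)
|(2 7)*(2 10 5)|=|(2 7 10 5)|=4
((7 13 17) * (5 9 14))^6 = ((5 9 14)(7 13 17))^6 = (17)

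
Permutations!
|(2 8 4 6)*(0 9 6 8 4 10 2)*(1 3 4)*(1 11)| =|(0 9 6)(1 3 4 8 10 2 11)| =21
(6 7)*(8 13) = (6 7)(8 13) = [0, 1, 2, 3, 4, 5, 7, 6, 13, 9, 10, 11, 12, 8]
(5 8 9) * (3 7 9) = (3 7 9 5 8) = [0, 1, 2, 7, 4, 8, 6, 9, 3, 5]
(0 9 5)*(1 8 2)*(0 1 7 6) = (0 9 5 1 8 2 7 6) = [9, 8, 7, 3, 4, 1, 0, 6, 2, 5]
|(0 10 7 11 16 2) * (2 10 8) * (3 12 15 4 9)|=60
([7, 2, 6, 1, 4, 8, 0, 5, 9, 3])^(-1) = (0 6 2 1 3 9 8 5 7)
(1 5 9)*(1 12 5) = (5 9 12) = [0, 1, 2, 3, 4, 9, 6, 7, 8, 12, 10, 11, 5]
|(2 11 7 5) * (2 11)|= 3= |(5 11 7)|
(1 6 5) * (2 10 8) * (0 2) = [2, 6, 10, 3, 4, 1, 5, 7, 0, 9, 8] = (0 2 10 8)(1 6 5)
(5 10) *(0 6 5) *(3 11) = [6, 1, 2, 11, 4, 10, 5, 7, 8, 9, 0, 3] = (0 6 5 10)(3 11)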